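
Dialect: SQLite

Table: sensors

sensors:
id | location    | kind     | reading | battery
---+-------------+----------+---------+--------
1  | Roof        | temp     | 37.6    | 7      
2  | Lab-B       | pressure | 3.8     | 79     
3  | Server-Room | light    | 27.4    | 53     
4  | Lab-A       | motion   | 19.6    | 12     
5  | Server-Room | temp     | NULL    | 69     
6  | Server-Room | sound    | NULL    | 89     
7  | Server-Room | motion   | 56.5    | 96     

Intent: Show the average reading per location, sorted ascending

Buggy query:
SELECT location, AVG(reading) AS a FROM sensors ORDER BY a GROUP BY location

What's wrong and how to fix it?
Bug: ORDER BY appears before GROUP BY; SQL clause order requires GROUP BY first

Fix: Reorder: SELECT … FROM … GROUP BY … ORDER BY …

Corrected query:
SELECT location, AVG(reading) AS a FROM sensors GROUP BY location ORDER BY a

Result:
location    | a    
------------+------
Lab-B       | 3.8  
Lab-A       | 19.6 
Roof        | 37.6 
Server-Room | 41.95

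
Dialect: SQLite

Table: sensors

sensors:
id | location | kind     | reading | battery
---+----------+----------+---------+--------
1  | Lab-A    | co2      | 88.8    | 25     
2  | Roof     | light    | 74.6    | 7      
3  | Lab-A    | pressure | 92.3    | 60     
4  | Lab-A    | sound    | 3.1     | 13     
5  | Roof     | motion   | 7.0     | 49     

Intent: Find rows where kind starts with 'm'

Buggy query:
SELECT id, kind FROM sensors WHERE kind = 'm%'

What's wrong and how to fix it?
Bug: '=' compares the literal string including the % character; pattern matching needs LIKE

Fix: Use LIKE for wildcard pattern matching

Corrected query:
SELECT id, kind FROM sensors WHERE kind LIKE 'm%'

Result:
id | kind  
---+-------
5  | motion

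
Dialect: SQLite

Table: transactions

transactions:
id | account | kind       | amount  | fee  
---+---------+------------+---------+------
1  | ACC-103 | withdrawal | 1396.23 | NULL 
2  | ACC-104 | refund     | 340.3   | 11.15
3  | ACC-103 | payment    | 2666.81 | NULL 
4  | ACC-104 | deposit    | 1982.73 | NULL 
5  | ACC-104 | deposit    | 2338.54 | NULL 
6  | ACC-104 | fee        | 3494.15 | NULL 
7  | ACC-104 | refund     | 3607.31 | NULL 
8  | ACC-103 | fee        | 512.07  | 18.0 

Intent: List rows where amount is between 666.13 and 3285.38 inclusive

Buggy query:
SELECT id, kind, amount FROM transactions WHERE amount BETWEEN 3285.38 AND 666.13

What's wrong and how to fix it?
Bug: The bounds are reversed; BETWEEN a AND b requires a <= b to match anything

Fix: Write BETWEEN 666.13 AND 3285.38

Corrected query:
SELECT id, kind, amount FROM transactions WHERE amount BETWEEN 666.13 AND 3285.38

Result:
id | kind       | amount 
---+------------+--------
1  | withdrawal | 1396.23
3  | payment    | 2666.81
4  | deposit    | 1982.73
5  | deposit    | 2338.54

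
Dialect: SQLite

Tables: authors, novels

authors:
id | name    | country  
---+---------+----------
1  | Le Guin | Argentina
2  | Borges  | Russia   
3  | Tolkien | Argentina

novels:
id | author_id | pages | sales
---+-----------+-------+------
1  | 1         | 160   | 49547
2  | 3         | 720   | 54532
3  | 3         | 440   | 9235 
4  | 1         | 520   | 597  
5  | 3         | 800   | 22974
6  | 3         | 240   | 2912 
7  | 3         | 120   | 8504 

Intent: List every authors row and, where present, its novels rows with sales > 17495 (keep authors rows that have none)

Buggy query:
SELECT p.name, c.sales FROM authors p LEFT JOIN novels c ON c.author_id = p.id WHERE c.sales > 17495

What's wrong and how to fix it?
Bug: A WHERE condition on the right-hand table after LEFT JOIN drops unmatched parents

Fix: Move the right-table condition into the ON clause so unmatched parents are kept

Corrected query:
SELECT p.name, c.sales FROM authors p LEFT JOIN novels c ON c.author_id = p.id AND c.sales > 17495

Result:
name    | sales
--------+------
Le Guin | 49547
Borges  | NULL 
Tolkien | 22974
Tolkien | 54532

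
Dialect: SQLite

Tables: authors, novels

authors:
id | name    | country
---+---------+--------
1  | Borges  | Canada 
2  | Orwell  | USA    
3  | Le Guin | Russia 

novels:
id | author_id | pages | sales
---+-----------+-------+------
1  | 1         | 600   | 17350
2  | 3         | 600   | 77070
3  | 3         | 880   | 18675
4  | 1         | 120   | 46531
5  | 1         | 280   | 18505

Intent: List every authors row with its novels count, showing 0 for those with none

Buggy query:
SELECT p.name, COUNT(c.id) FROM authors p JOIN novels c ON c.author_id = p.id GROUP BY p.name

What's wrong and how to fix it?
Bug: INNER JOIN drops authors rows that have no matching novels rows

Fix: Use LEFT JOIN so parents without children still appear (COUNT(c.id) gives 0)

Corrected query:
SELECT p.name, COUNT(c.id) FROM authors p LEFT JOIN novels c ON c.author_id = p.id GROUP BY p.name

Result:
name    | COUNT(c.id)
--------+------------
Borges  | 3          
Le Guin | 2          
Orwell  | 0          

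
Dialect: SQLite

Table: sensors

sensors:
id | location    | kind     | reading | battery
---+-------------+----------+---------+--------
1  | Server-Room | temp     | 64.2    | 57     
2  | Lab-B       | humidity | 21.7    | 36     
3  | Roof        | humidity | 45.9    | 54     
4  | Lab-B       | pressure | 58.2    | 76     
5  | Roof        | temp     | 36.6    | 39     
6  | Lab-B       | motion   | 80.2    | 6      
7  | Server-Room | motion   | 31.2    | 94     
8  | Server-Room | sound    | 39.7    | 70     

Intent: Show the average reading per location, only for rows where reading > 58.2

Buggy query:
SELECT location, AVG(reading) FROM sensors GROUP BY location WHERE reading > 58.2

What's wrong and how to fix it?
Bug: WHERE cannot follow GROUP BY

Fix: Move the WHERE clause before GROUP BY

Corrected query:
SELECT location, AVG(reading) FROM sensors WHERE reading > 58.2 GROUP BY location

Result:
location    | AVG(reading)
------------+-------------
Lab-B       | 80.2        
Server-Room | 64.2        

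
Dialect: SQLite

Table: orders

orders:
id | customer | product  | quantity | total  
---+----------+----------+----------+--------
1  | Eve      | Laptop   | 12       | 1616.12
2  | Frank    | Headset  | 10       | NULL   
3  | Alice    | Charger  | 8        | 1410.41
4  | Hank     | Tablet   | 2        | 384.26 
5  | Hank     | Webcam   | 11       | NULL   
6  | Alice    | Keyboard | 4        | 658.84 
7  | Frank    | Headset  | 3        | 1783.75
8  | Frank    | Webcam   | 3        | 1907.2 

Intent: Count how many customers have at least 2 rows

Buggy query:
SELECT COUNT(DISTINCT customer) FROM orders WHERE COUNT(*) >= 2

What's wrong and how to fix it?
Bug: COUNT(*) cannot appear in WHERE; the per-group count doesn't exist yet

Fix: Group first with HAVING COUNT(*) >= 2, then COUNT the resulting groups

Corrected query:
SELECT COUNT(*) FROM (SELECT customer FROM orders GROUP BY customer HAVING COUNT(*) >= 2)

Result:
COUNT(*)
--------
3       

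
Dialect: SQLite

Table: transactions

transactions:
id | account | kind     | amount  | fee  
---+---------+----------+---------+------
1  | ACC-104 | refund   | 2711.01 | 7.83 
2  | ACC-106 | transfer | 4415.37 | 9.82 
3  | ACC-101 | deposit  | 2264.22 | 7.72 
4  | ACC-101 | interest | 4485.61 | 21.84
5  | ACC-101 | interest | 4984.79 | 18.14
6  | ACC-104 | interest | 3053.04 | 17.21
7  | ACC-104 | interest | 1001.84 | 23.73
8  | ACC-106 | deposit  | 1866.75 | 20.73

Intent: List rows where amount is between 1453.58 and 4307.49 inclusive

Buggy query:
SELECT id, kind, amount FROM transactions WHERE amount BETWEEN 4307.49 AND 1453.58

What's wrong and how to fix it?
Bug: BETWEEN expects the lower bound first; with 4307.49 AND 1453.58 the range is empty

Fix: Write BETWEEN 1453.58 AND 4307.49

Corrected query:
SELECT id, kind, amount FROM transactions WHERE amount BETWEEN 1453.58 AND 4307.49

Result:
id | kind     | amount 
---+----------+--------
1  | refund   | 2711.01
3  | deposit  | 2264.22
6  | interest | 3053.04
8  | deposit  | 1866.75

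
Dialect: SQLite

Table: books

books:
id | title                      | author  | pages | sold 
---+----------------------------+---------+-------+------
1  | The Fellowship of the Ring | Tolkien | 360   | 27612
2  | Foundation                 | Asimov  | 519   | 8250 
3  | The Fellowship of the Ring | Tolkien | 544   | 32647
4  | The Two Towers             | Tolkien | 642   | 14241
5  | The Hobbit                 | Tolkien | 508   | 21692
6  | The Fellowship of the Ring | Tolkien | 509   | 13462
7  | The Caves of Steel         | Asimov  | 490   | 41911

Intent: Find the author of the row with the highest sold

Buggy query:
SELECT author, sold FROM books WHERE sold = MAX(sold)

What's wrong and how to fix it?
Bug: WHERE is evaluated per row; an aggregate over the whole table isn't defined there

Fix: Wrap MAX in a scalar subquery so WHERE compares against a single value

Corrected query:
SELECT author, sold FROM books WHERE sold = (SELECT MAX(sold) FROM books)

Result:
author | sold 
-------+------
Asimov | 41911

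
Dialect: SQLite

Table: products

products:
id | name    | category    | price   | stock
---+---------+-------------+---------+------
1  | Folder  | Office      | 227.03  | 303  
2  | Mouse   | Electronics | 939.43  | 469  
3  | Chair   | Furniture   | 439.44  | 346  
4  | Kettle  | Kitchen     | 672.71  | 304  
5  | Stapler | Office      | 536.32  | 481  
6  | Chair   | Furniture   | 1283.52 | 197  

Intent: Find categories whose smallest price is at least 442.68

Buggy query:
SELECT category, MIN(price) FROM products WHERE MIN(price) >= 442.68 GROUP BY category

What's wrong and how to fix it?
Bug: Aggregates like MIN are computed per group after WHERE runs

Fix: Replace WHERE with HAVING after the GROUP BY

Corrected query:
SELECT category, MIN(price) FROM products GROUP BY category HAVING MIN(price) >= 442.68

Result:
category    | MIN(price)
------------+-----------
Electronics | 939.43    
Kitchen     | 672.71    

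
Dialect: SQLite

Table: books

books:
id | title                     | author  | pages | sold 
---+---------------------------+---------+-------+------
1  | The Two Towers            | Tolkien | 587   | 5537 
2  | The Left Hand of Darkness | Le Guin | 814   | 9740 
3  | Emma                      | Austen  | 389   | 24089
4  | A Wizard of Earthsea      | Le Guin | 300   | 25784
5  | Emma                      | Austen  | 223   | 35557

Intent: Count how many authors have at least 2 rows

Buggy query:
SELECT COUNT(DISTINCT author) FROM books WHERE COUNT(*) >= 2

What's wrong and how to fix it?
Bug: WHERE filters individual rows, not groups, so a group-level COUNT is invalid there

Fix: Group first with HAVING COUNT(*) >= 2, then COUNT the resulting groups

Corrected query:
SELECT COUNT(*) FROM (SELECT author FROM books GROUP BY author HAVING COUNT(*) >= 2)

Result:
COUNT(*)
--------
2       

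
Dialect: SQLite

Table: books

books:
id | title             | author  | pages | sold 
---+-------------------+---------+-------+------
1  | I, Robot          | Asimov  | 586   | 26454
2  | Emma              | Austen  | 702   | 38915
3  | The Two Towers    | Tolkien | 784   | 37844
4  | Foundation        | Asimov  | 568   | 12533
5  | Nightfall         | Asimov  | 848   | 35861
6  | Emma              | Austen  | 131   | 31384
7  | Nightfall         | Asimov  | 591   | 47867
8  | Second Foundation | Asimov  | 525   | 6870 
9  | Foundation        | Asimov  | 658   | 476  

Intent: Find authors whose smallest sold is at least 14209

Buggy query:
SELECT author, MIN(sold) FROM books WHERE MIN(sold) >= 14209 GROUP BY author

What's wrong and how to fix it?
Bug: MIN() in WHERE is a misuse of aggregate

Fix: Use HAVING for the per-group MIN condition

Corrected query:
SELECT author, MIN(sold) FROM books GROUP BY author HAVING MIN(sold) >= 14209

Result:
author  | MIN(sold)
--------+----------
Austen  | 31384    
Tolkien | 37844    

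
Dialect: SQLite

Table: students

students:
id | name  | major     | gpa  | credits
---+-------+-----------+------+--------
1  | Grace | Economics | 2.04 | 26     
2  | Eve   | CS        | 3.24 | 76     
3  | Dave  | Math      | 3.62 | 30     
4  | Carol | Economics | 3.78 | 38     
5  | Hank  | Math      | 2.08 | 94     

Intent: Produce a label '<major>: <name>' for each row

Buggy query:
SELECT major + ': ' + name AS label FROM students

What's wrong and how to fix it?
Bug: '+' is numeric addition; on text columns SQLite converts them to 0 instead of concatenating

Fix: Use the || operator for string concatenation

Corrected query:
SELECT major || ': ' || name AS label FROM students

Result:
label           
----------------
Economics: Grace
CS: Eve         
Math: Dave      
Economics: Carol
Math: Hank      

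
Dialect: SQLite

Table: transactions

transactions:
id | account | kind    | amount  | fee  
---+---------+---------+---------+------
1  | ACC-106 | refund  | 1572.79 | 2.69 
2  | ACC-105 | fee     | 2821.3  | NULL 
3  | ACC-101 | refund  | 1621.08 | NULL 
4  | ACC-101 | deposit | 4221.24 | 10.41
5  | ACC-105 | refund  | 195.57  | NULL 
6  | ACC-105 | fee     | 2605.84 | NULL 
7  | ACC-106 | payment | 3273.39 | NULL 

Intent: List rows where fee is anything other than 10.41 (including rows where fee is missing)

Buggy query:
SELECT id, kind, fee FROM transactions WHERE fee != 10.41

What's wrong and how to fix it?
Bug: 'fee != 10.41' is unknown when fee is NULL, so NULL rows are silently excluded

Fix: Handle NULL separately with IS NULL alongside the inequality

Corrected query:
SELECT id, kind, fee FROM transactions WHERE fee != 10.41 OR fee IS NULL

Result:
id | kind    | fee 
---+---------+-----
1  | refund  | 2.69
2  | fee     | NULL
3  | refund  | NULL
5  | refund  | NULL
6  | fee     | NULL
7  | payment | NULL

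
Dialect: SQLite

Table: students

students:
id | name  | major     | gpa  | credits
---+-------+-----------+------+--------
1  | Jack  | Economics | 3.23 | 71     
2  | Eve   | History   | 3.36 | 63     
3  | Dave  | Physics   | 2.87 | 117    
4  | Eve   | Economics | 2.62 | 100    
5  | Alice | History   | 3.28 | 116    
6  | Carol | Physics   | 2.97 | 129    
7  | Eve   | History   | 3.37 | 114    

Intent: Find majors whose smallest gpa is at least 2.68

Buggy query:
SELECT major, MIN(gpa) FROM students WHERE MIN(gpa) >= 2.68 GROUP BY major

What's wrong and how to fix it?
Bug: Aggregates like MIN are computed per group after WHERE runs

Fix: Replace WHERE with HAVING after the GROUP BY

Corrected query:
SELECT major, MIN(gpa) FROM students GROUP BY major HAVING MIN(gpa) >= 2.68

Result:
major   | MIN(gpa)
--------+---------
History | 3.28    
Physics | 2.87    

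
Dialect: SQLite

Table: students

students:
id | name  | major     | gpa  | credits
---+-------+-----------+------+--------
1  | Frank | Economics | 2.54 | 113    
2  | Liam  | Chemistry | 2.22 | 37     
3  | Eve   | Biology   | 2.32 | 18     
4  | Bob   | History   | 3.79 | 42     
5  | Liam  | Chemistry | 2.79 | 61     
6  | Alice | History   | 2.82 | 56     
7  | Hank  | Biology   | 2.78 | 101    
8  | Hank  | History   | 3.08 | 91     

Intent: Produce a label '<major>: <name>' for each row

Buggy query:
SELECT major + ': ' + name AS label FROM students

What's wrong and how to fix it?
Bug: SQLite uses || for string concatenation; + coerces text to numbers (yielding 0)

Fix: Use the || operator for string concatenation

Corrected query:
SELECT major || ': ' || name AS label FROM students

Result:
label           
----------------
Economics: Frank
Chemistry: Liam 
Biology: Eve    
History: Bob    
Chemistry: Liam 
History: Alice  
Biology: Hank   
History: Hank   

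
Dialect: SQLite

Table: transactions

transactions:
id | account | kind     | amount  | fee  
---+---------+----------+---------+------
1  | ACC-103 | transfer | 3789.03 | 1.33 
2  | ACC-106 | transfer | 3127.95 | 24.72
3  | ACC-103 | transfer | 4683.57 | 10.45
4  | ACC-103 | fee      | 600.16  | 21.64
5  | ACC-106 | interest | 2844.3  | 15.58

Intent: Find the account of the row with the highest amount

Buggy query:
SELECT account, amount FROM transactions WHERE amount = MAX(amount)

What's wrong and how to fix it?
Bug: MAX(amount) is an aggregate and cannot be used directly in WHERE

Fix: Wrap MAX in a scalar subquery so WHERE compares against a single value

Corrected query:
SELECT account, amount FROM transactions WHERE amount = (SELECT MAX(amount) FROM transactions)

Result:
account | amount 
--------+--------
ACC-103 | 4683.57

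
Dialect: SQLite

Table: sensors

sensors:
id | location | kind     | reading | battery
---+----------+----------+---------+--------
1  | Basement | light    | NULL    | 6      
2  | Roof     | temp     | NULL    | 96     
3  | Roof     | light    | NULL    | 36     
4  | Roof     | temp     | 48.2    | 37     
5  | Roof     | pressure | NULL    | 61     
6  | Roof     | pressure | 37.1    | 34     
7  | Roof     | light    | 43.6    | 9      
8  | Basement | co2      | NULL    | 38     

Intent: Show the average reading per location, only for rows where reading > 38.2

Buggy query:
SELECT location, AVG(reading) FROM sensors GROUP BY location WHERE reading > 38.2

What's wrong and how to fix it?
Bug: WHERE cannot follow GROUP BY

Fix: Place WHERE between FROM and GROUP BY

Corrected query:
SELECT location, AVG(reading) FROM sensors WHERE reading > 38.2 GROUP BY location

Result:
location | AVG(reading)
---------+-------------
Roof     | 45.9        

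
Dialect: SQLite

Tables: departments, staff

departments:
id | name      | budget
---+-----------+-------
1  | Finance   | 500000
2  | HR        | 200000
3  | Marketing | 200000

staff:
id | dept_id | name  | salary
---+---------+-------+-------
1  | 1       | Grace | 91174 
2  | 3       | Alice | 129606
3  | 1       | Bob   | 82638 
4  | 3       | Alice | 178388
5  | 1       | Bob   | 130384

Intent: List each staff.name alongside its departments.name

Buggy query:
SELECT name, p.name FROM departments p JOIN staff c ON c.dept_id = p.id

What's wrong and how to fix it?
Bug: 'name' exists in both joined tables, so the database can't tell which one is meant

Fix: Prefix ambiguous columns with the table alias

Corrected query:
SELECT c.name, p.name FROM departments p JOIN staff c ON c.dept_id = p.id

Result:
name  | name     
------+----------
Grace | Finance  
Alice | Marketing
Bob   | Finance  
Alice | Marketing
Bob   | Finance  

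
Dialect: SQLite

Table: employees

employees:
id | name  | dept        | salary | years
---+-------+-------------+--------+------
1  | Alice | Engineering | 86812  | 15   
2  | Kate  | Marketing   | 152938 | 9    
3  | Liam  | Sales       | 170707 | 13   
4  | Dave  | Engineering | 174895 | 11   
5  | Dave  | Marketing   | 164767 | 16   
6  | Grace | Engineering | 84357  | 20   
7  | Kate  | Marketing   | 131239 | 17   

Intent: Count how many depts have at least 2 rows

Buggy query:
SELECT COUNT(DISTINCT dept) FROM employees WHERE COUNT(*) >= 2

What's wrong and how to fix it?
Bug: COUNT(*) cannot appear in WHERE; the per-group count doesn't exist yet

Fix: Group first with HAVING COUNT(*) >= 2, then COUNT the resulting groups

Corrected query:
SELECT COUNT(*) FROM (SELECT dept FROM employees GROUP BY dept HAVING COUNT(*) >= 2)

Result:
COUNT(*)
--------
2       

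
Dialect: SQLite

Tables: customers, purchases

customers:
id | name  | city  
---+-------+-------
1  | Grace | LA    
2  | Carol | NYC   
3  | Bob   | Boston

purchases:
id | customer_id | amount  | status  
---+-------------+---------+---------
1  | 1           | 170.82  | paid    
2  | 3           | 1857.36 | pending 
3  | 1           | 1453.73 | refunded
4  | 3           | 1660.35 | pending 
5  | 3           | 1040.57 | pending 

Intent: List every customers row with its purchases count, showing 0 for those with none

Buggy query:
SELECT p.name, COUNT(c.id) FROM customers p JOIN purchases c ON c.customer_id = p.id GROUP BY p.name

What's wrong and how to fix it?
Bug: INNER JOIN drops customers rows that have no matching purchases rows

Fix: Use LEFT JOIN so parents without children still appear (COUNT(c.id) gives 0)

Corrected query:
SELECT p.name, COUNT(c.id) FROM customers p LEFT JOIN purchases c ON c.customer_id = p.id GROUP BY p.name

Result:
name  | COUNT(c.id)
------+------------
Bob   | 3          
Carol | 0          
Grace | 2          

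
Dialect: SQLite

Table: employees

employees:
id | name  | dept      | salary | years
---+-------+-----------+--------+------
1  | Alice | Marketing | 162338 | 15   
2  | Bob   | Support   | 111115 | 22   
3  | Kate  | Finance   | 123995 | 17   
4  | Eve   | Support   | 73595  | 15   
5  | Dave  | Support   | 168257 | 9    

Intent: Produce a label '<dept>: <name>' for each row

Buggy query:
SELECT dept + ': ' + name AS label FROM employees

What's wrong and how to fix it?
Bug: '+' is numeric addition; on text columns SQLite converts them to 0 instead of concatenating

Fix: Replace + with || to concatenate text

Corrected query:
SELECT dept || ': ' || name AS label FROM employees

Result:
label           
----------------
Marketing: Alice
Support: Bob    
Finance: Kate   
Support: Eve    
Support: Dave   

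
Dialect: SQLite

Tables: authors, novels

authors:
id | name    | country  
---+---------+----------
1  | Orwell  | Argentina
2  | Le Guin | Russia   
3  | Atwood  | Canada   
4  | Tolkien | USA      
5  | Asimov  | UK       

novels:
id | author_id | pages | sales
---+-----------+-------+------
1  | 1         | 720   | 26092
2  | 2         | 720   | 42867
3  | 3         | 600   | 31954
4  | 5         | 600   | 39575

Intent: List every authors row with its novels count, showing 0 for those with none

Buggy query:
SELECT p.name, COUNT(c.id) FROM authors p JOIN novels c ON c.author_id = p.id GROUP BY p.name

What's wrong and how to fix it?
Bug: INNER JOIN drops authors rows that have no matching novels rows

Fix: Switch to LEFT JOIN to retain unmatched parent rows

Corrected query:
SELECT p.name, COUNT(c.id) FROM authors p LEFT JOIN novels c ON c.author_id = p.id GROUP BY p.name

Result:
name    | COUNT(c.id)
--------+------------
Asimov  | 1          
Atwood  | 1          
Le Guin | 1          
Orwell  | 1          
Tolkien | 0          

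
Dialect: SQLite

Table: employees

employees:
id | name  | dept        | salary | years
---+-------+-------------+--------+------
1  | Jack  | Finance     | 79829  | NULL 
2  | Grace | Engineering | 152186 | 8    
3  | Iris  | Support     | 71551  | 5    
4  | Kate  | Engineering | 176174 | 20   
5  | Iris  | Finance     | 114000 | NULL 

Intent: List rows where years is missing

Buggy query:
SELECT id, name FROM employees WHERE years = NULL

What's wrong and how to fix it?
Bug: '= NULL' is always unknown in SQL three-valued logic, so no rows match

Fix: Replace '= NULL' with 'IS NULL'

Corrected query:
SELECT id, name FROM employees WHERE years IS NULL

Result:
id | name
---+-----
1  | Jack
5  | Iris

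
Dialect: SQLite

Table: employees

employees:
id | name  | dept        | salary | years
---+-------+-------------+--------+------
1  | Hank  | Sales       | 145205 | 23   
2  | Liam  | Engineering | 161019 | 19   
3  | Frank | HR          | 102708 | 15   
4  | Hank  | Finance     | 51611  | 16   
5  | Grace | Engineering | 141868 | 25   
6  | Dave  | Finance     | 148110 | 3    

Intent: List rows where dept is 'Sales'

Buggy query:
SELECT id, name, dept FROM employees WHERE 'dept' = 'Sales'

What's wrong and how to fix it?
Bug: 'dept' in single quotes is a string literal, not the column; the comparison is literal-vs-literal and never true

Fix: Reference the column as dept without single quotes

Corrected query:
SELECT id, name, dept FROM employees WHERE dept = 'Sales'

Result:
id | name | dept 
---+------+------
1  | Hank | Sales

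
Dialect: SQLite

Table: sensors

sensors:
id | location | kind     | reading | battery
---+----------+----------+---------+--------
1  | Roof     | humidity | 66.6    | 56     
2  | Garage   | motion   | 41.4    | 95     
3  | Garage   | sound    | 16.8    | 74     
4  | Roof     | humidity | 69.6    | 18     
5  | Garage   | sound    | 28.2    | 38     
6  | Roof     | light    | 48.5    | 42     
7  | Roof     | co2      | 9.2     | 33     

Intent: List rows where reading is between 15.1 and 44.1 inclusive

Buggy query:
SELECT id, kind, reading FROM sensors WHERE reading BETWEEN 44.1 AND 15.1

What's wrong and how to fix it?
Bug: The bounds are reversed; BETWEEN a AND b requires a <= b to match anything

Fix: Write BETWEEN 15.1 AND 44.1

Corrected query:
SELECT id, kind, reading FROM sensors WHERE reading BETWEEN 15.1 AND 44.1

Result:
id | kind   | reading
---+--------+--------
2  | motion | 41.4   
3  | sound  | 16.8   
5  | sound  | 28.2   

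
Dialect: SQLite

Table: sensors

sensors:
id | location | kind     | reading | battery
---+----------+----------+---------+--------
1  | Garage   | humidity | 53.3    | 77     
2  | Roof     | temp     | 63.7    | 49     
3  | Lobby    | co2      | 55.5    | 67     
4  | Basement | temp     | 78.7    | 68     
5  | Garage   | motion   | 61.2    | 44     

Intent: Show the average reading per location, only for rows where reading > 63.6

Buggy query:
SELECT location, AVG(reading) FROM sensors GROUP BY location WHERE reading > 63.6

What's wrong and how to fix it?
Bug: Row-level WHERE must come before GROUP BY in the clause order

Fix: Move the WHERE clause before GROUP BY

Corrected query:
SELECT location, AVG(reading) FROM sensors WHERE reading > 63.6 GROUP BY location

Result:
location | AVG(reading)
---------+-------------
Basement | 78.7        
Roof     | 63.7        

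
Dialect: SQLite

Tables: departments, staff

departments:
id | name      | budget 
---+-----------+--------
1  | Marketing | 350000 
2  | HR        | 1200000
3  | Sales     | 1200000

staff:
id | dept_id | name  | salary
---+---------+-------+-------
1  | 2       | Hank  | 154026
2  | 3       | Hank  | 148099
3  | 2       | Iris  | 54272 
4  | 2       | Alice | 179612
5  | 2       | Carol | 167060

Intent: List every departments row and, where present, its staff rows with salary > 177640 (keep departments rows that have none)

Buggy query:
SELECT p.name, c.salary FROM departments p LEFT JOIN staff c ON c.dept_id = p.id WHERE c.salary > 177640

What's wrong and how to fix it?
Bug: Filtering c.salary in WHERE discards the NULL rows produced by LEFT JOIN, turning it into an inner join

Fix: Move the right-table condition into the ON clause so unmatched parents are kept

Corrected query:
SELECT p.name, c.salary FROM departments p LEFT JOIN staff c ON c.dept_id = p.id AND c.salary > 177640

Result:
name      | salary
----------+-------
Marketing | NULL  
HR        | 179612
Sales     | NULL  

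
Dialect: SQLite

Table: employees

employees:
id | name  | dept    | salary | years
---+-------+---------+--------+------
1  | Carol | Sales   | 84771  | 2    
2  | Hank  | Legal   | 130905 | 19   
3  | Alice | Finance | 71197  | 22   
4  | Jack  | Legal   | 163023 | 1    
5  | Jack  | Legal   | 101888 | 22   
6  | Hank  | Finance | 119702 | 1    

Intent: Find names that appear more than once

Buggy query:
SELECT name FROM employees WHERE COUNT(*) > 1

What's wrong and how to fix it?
Bug: COUNT(*) is an aggregate and cannot be used in WHERE

Fix: Group first, then use HAVING for the count condition

Corrected query:
SELECT name FROM employees GROUP BY name HAVING COUNT(*) > 1

Result:
name
----
Hank
Jack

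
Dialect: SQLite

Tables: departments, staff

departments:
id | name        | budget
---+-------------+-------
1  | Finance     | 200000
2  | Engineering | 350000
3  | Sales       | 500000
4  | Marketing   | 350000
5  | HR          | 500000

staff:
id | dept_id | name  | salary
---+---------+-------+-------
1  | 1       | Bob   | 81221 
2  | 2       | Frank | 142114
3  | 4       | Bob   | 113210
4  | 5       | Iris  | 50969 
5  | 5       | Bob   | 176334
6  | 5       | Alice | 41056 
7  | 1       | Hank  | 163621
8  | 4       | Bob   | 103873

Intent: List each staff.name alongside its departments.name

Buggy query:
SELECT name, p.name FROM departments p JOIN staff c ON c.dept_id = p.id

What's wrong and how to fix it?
Bug: 'name' exists in both joined tables, so the database can't tell which one is meant

Fix: Prefix ambiguous columns with the table alias

Corrected query:
SELECT c.name, p.name FROM departments p JOIN staff c ON c.dept_id = p.id

Result:
name  | name       
------+------------
Bob   | Finance    
Frank | Engineering
Bob   | Marketing  
Iris  | HR         
Bob   | HR         
Alice | HR         
Hank  | Finance    
Bob   | Marketing  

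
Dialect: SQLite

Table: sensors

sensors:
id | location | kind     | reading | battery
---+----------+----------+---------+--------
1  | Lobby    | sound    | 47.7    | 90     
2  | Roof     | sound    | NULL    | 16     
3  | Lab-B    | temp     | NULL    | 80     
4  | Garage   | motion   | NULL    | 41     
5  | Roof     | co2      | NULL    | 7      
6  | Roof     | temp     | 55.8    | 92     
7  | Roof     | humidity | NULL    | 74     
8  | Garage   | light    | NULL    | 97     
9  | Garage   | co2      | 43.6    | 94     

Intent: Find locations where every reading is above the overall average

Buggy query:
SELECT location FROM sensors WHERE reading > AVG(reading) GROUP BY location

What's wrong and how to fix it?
Bug: AVG() is an aggregate; it can't sit directly in WHERE

Fix: Use a subquery for AVG and a HAVING MIN(...) filter so the condition holds for every row in the group

Corrected query:
SELECT location FROM sensors GROUP BY location HAVING MIN(reading) > (SELECT AVG(reading) FROM sensors)

Result:
location
--------
Roof    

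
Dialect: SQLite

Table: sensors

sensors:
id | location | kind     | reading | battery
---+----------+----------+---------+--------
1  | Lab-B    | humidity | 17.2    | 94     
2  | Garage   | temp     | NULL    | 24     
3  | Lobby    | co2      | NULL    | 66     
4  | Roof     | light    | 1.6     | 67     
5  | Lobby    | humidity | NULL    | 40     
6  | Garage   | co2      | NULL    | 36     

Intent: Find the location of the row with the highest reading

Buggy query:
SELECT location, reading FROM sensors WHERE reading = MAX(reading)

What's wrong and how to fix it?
Bug: MAX(reading) is an aggregate and cannot be used directly in WHERE

Fix: Use a subquery: WHERE reading = (SELECT MAX(reading) FROM sensors)

Corrected query:
SELECT location, reading FROM sensors WHERE reading = (SELECT MAX(reading) FROM sensors)

Result:
location | reading
---------+--------
Lab-B    | 17.2   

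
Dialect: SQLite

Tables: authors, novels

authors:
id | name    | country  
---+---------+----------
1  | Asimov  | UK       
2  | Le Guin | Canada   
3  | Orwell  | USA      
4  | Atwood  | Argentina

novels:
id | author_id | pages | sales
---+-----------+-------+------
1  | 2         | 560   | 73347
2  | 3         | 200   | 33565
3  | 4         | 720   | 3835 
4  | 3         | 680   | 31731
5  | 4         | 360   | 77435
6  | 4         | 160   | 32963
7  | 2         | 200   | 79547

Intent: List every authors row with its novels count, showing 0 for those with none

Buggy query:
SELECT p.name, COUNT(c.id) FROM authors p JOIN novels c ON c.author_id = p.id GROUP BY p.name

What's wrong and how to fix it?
Bug: An inner join excludes parents with zero children

Fix: Use LEFT JOIN so parents without children still appear (COUNT(c.id) gives 0)

Corrected query:
SELECT p.name, COUNT(c.id) FROM authors p LEFT JOIN novels c ON c.author_id = p.id GROUP BY p.name

Result:
name    | COUNT(c.id)
--------+------------
Asimov  | 0          
Atwood  | 3          
Le Guin | 2          
Orwell  | 2          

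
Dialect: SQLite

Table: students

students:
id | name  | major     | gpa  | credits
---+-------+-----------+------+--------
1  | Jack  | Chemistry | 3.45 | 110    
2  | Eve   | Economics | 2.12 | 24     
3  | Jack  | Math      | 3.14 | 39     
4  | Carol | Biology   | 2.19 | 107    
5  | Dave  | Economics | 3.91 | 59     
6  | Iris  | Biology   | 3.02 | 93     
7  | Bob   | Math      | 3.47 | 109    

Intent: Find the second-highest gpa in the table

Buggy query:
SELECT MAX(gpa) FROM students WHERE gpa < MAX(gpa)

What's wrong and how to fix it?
Bug: The inner MAX is an aggregate inside WHERE, which is not allowed

Fix: Compute the overall MAX in a subquery, then take MAX of rows below it

Corrected query:
SELECT MAX(gpa) FROM students WHERE gpa < (SELECT MAX(gpa) FROM students)

Result:
MAX(gpa)
--------
3.47    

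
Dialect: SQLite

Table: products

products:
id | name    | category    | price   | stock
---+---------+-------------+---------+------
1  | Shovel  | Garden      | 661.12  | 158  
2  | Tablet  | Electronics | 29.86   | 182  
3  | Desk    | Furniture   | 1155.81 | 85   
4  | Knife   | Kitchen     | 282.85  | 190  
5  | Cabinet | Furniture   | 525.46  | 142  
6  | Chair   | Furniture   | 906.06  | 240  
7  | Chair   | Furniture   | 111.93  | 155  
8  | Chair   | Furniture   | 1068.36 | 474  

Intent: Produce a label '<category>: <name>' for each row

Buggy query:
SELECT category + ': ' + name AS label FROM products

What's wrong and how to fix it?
Bug: '+' is numeric addition; on text columns SQLite converts them to 0 instead of concatenating

Fix: Replace + with || to concatenate text

Corrected query:
SELECT category || ': ' || name AS label FROM products

Result:
label              
-------------------
Garden: Shovel     
Electronics: Tablet
Furniture: Desk    
Kitchen: Knife     
Furniture: Cabinet 
Furniture: Chair   
Furniture: Chair   
Furniture: Chair   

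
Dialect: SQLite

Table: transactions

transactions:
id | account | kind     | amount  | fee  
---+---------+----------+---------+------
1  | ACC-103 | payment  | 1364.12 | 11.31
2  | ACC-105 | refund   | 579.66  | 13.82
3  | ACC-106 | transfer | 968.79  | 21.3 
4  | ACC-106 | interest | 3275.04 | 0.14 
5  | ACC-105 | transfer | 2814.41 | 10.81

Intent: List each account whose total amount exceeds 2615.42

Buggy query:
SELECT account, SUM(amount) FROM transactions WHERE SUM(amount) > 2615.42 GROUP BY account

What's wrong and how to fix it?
Bug: Aggregate functions cannot appear in a WHERE clause

Fix: Use HAVING (which filters groups after aggregation) instead of WHERE

Corrected query:
SELECT account, SUM(amount) FROM transactions GROUP BY account HAVING SUM(amount) > 2615.42

Result:
account | SUM(amount)
--------+------------
ACC-105 | 3394.07    
ACC-106 | 4243.83    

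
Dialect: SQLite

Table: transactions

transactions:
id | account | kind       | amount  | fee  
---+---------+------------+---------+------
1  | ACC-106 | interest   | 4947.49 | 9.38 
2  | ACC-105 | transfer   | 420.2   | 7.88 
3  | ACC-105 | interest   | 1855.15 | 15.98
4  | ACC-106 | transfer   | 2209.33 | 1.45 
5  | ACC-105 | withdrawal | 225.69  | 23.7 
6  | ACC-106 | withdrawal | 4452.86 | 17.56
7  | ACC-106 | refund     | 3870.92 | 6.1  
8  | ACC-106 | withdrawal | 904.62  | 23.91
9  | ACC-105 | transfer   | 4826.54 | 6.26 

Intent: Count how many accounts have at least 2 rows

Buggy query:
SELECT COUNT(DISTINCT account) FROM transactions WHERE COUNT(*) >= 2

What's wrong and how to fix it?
Bug: WHERE filters individual rows, not groups, so a group-level COUNT is invalid there

Fix: Use a subquery that GROUPs and filters with HAVING, then count its rows

Corrected query:
SELECT COUNT(*) FROM (SELECT account FROM transactions GROUP BY account HAVING COUNT(*) >= 2)

Result:
COUNT(*)
--------
2       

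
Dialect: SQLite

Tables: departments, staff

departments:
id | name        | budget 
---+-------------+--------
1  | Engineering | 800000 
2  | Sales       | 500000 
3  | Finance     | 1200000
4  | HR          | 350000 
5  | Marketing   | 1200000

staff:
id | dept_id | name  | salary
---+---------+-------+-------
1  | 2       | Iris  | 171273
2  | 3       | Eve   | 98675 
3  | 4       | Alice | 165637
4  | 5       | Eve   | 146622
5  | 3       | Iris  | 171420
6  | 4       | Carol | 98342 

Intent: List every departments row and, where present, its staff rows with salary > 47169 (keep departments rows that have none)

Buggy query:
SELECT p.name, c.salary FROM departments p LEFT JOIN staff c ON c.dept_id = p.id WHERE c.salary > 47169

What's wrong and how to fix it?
Bug: Filtering c.salary in WHERE discards the NULL rows produced by LEFT JOIN, turning it into an inner join

Fix: Move the right-table condition into the ON clause so unmatched parents are kept

Corrected query:
SELECT p.name, c.salary FROM departments p LEFT JOIN staff c ON c.dept_id = p.id AND c.salary > 47169

Result:
name        | salary
------------+-------
Engineering | NULL  
Sales       | 171273
Finance     | 98675 
Finance     | 171420
HR          | 98342 
HR          | 165637
Marketing   | 146622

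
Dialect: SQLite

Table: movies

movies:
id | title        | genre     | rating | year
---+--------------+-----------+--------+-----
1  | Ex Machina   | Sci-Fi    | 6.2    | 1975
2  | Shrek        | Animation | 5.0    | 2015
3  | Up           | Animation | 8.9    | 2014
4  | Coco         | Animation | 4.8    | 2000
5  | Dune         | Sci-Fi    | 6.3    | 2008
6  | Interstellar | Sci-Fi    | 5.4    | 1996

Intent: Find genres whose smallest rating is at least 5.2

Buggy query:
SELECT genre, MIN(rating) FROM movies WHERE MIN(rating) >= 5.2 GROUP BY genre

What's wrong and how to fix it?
Bug: MIN() in WHERE is a misuse of aggregate

Fix: Use HAVING for the per-group MIN condition

Corrected query:
SELECT genre, MIN(rating) FROM movies GROUP BY genre HAVING MIN(rating) >= 5.2

Result:
genre  | MIN(rating)
-------+------------
Sci-Fi | 5.4        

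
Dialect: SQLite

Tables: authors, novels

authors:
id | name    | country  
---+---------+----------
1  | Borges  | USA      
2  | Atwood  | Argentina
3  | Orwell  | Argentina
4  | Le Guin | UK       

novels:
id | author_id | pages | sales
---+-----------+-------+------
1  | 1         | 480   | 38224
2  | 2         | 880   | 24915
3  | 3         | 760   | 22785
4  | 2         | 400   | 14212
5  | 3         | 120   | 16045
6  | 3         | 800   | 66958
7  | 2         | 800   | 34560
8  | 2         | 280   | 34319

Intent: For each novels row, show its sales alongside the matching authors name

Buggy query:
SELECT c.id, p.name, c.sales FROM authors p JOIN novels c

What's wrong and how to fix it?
Bug: JOIN with no ON clause produces a cartesian product; every novels row pairs with every authors row

Fix: Specify the join condition linking the foreign key to the parent id

Corrected query:
SELECT c.id, p.name, c.sales FROM authors p JOIN novels c ON c.author_id = p.id

Result:
id | name   | sales
---+--------+------
1  | Borges | 38224
2  | Atwood | 24915
3  | Orwell | 22785
4  | Atwood | 14212
5  | Orwell | 16045
6  | Orwell | 66958
7  | Atwood | 34560
8  | Atwood | 34319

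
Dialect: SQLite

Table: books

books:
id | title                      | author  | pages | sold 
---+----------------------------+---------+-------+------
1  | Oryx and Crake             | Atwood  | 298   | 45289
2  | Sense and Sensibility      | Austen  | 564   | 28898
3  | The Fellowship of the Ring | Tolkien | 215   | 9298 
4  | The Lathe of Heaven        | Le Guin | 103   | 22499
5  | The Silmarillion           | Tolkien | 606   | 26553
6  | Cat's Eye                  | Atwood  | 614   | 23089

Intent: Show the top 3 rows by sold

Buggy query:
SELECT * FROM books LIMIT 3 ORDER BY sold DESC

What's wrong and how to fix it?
Bug: ORDER BY cannot follow LIMIT; LIMIT is the final clause

Fix: Swap the clauses: ORDER BY first, then LIMIT

Corrected query:
SELECT * FROM books ORDER BY sold DESC LIMIT 3

Result:
id | title                 | author  | pages | sold 
---+-----------------------+---------+-------+------
1  | Oryx and Crake        | Atwood  | 298   | 45289
2  | Sense and Sensibility | Austen  | 564   | 28898
5  | The Silmarillion      | Tolkien | 606   | 26553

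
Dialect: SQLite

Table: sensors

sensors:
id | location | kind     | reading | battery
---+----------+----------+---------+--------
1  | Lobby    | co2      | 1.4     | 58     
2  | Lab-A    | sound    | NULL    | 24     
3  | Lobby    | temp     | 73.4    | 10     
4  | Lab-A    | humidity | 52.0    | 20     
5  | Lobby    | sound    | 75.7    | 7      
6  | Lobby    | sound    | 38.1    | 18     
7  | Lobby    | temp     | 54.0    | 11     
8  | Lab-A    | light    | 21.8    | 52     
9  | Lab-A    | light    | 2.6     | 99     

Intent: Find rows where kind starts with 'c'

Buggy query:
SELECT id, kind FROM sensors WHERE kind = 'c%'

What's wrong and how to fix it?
Bug: '=' compares the literal string including the % character; pattern matching needs LIKE

Fix: Use LIKE for wildcard pattern matching

Corrected query:
SELECT id, kind FROM sensors WHERE kind LIKE 'c%'

Result:
id | kind
---+-----
1  | co2 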